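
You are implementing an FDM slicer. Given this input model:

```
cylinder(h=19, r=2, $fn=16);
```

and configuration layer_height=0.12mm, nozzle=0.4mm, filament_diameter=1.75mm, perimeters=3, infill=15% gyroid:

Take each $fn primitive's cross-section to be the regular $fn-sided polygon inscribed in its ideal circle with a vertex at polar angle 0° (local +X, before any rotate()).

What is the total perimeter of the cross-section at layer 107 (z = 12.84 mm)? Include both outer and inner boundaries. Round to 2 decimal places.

At z = 12.84 mm: the cylinder: section is a regular 16-gon, circumradius r=2 (perimeter = 2·16·2.000·sin(180°/16) = 12.49 mm). Overall, the cross-section is a single solid region. Total boundary length (outer) = 12.49 mm.

12.49 mm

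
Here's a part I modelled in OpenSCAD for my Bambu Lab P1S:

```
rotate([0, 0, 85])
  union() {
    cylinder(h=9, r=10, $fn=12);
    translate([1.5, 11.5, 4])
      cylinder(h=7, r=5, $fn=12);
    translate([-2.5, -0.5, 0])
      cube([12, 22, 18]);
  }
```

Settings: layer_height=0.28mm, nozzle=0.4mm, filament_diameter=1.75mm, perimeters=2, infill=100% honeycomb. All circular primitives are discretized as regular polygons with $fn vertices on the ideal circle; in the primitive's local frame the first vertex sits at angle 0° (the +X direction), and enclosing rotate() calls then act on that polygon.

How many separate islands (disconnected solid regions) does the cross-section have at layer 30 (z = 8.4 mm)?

1

At z = 8.4 mm: the r=10 cylinder gives a regular 12-gon of circumradius 10 (constant along its height); the cylinder at (1.5, 11.5): section is a regular 12-gon, circumradius r=5; the cube at (-2.5, -0.5) (footprint 12×22) is included at this height; Merging all regions: the regions partially overlap (shared area 176.42 mm²), so overlapping operands fuse into one piece — 1 connected region; (rotated 85° about Z; rotation is an isometry so areas/perimeters/island counts are preserved). Overall, the cross-section is a single solid region. Island count = 1.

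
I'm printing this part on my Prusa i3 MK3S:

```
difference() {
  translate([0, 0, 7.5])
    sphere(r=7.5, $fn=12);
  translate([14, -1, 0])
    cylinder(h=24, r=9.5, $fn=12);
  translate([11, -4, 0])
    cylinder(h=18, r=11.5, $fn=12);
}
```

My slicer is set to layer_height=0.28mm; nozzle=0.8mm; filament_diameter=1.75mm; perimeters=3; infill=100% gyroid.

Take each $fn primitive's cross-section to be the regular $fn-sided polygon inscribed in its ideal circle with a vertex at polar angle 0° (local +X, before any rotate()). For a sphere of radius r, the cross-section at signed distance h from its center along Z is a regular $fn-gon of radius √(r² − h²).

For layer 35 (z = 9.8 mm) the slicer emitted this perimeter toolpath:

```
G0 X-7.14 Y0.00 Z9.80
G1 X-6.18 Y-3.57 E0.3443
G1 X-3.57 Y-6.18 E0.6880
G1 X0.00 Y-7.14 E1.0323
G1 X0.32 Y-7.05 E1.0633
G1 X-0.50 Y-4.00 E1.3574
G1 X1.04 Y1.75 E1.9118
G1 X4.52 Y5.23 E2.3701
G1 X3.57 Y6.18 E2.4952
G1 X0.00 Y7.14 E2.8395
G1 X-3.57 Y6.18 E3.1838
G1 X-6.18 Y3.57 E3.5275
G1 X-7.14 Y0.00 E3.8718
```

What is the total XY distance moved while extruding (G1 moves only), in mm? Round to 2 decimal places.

Sum the Euclidean lengths of each G1 segment: total = 41.57 mm.

41.57 mm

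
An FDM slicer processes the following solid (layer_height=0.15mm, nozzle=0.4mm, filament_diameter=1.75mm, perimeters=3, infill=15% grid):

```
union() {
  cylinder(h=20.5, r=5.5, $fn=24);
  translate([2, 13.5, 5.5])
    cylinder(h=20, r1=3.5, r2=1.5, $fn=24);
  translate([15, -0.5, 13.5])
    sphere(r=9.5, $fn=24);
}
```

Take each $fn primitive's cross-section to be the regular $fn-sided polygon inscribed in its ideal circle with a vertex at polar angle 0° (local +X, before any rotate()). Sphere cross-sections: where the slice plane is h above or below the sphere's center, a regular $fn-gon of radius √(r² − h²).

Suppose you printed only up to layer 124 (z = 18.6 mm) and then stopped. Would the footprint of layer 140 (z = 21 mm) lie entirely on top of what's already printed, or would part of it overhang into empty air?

Compare the two slices. At z = 18.6: the r=5.5 cylinder gives a regular 24-gon of circumradius 5.5 (constant along its height) (area = (24/2)·5.500²·sin(360°/24) = 93.95 mm²); the cone at (2, 13.5): at t=0.655 of its height the radius interpolates to r₁+(r₂−r₁)t = 2.190, giving a regular 24-gon of that circumradius (area = (24/2)·2.190²·sin(360°/24) = 14.90 mm²); the sphere at (15, -0.5): section is a regular 24-gon, circumradius = √(r²−h²) = √(9.5²−5.1²) = 8.015 (area = (24/2)·8.015²·sin(360°/24) = 199.52 mm²); Combining (union): the 3 present regions are separate (no shared area or edge), so areas and boundary lengths simply add and each stays a separate island — area = 308.37 mm². At z = 21: the cylinder is absent (z outside [0, 20.5]); the cone at (2, 13.5): at t=0.775 of its height the radius interpolates to r₁+(r₂−r₁)t = 1.950, giving a regular 24-gon of that circumradius (area = (24/2)·1.950²·sin(360°/24) = 11.81 mm²); the sphere at (15, -0.5): section is a regular 24-gon, circumradius = √(r²−h²) = √(9.5²−7.5²) = 5.831 (area = (24/2)·5.831²·sin(360°/24) = 105.60 mm²); Combining (union): the 2 present regions are separate (no shared area or edge), so areas and boundary lengths simply add and each stays a separate island — area = 117.41 mm². Checking containment: the cross-section at z = 21 is a subset of the cross-section at z = 18.6.

entirely on top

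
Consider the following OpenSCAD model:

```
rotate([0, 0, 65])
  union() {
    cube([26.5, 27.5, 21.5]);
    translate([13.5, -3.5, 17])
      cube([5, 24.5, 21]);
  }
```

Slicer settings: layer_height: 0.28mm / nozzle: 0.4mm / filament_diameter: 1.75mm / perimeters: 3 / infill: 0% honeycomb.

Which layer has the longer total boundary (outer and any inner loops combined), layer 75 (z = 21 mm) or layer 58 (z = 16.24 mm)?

layer 75 (z = 21 mm)

Layer 75 (z = 21): the 26.5×27.5 cube contributes its full rectangle (perimeter 108.00 mm); the cube at (13.5, -3.5) is present — its section is the full 5×24.5 rectangle (perimeter 59.00 mm); Merging all regions: the regions partially overlap (shared area 105.00 mm²), so the edge portions inside another operand are dropped and the merged outline is re-measured after clipping — boundary = 115.00 mm; (whole slice rotated 65° about Z — lengths, areas and connectivity unchanged). So its perimeter = 115.00 mm. Layer 58 (z = 16.24): the 26.5×27.5 cube contributes its full rectangle (perimeter 108.00 mm); the cube at (13.5, -3.5) is not intersected at this z (z outside [17, 38]); Taking the union: only the 26.5×27.5 cube is present, so the union is just that shape — boundary = 108.00 mm; (whole slice rotated 65° about Z — lengths, areas and connectivity unchanged). So its perimeter = 108.00 mm. Layer 75 is larger (115.00 vs 108.00 mm).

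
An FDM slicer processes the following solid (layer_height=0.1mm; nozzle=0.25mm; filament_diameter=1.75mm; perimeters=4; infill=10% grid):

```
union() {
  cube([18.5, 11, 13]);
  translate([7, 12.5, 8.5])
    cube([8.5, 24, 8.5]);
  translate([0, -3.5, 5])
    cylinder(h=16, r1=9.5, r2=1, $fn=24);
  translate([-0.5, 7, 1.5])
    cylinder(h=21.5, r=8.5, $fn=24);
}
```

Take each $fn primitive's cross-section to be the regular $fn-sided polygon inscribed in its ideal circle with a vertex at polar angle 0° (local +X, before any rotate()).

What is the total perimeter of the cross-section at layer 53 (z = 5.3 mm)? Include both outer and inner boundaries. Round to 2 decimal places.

At z = 5.3 mm: the cube (footprint 18.5×11) is included at this height (perimeter 59.00 mm); the cube at (7, 12.5) does not reach this height (z outside [8.5, 17]); the cone at (0, -3.5) contributes a regular 24-gon of circumradius 9.341 (interpolated between r1=9.5 and r2=1 at t=0.019) (perimeter = 2·24·9.341·sin(180°/24) = 58.52 mm); the r=8.5 cylinder at (-0.5, 7) gives a regular 24-gon of circumradius 8.5 (constant along its height) (perimeter = 2·24·8.500·sin(180°/24) = 53.25 mm); Combining (union): the regions partially overlap (shared area 156.38 mm²), so the edge portions inside another operand are dropped and the merged outline is re-measured after clipping — boundary = 99.10 mm. Overall, the cross-section is a single solid region. Total boundary length (outer) = 99.10 mm.

99.10 mm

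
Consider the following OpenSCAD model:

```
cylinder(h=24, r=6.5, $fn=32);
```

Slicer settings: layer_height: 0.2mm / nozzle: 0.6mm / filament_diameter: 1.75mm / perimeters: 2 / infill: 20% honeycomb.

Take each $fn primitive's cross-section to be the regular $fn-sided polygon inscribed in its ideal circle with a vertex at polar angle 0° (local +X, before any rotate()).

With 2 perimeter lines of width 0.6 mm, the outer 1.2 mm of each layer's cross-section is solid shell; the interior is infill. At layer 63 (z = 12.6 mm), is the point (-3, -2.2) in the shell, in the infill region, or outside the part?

infill

At z = 12.6 mm: the cylinder: section is a regular 32-gon, circumradius r=6.5. Overall, the cross-section is a single solid region. The nearest boundary edge runs (-5.40, -3.61)→(-4.60, -4.60); distance from the point to it = 2.75 mm. The point is inside the cross-section and 2.75 mm from the nearest boundary — more than the 1.2 mm shell width (2 × 0.6), so it's in the infill interior.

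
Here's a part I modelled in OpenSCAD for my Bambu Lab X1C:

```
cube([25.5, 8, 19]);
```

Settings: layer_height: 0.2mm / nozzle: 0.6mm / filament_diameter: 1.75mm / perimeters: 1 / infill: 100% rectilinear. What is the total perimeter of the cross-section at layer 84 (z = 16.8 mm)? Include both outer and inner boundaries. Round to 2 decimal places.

At z = 16.8 mm: the cube is present — its section is the full 25.5×8 rectangle (perimeter 67.00 mm). Overall, the cross-section is a single solid region. Total boundary length (outer) = 67.00 mm.

67.00 mm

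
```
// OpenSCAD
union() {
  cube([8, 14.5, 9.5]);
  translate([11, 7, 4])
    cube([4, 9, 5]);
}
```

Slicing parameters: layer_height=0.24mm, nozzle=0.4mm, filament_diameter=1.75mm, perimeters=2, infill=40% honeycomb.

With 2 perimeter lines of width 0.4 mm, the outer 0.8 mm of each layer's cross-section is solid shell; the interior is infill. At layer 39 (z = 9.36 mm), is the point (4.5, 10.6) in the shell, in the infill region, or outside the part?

infill

At z = 9.36 mm: the 8×14.5 cube contributes its full rectangle; the cube at (11, 7) does not reach this height (z outside [4, 9]); Combining (union): only the 8×14.5 cube is present, so the union is just that shape — 1 connected region. Overall, the cross-section is a single solid region. The nearest boundary edge runs (8.00, 0.00)→(8.00, 14.50); distance from the point to it = 3.50 mm. The point is inside the cross-section and 3.50 mm from the nearest boundary — more than the 0.8 mm shell width (2 × 0.4), so it's in the infill interior.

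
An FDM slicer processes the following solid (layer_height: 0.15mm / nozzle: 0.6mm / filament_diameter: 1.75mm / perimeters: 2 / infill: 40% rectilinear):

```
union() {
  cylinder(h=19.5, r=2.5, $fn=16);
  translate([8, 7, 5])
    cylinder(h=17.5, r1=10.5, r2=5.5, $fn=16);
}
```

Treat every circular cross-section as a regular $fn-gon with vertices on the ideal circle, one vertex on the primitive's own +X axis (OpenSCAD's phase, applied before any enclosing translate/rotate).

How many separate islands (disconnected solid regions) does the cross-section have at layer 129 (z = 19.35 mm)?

At z = 19.35 mm: the r=2.5 cylinder contributes a regular 16-gon of circumradius 2.5; the cone at (8, 7): at t=0.820 of its height the radius interpolates to r₁+(r₂−r₁)t = 6.400, giving a regular 16-gon of that circumradius; Combining (union): the 2 present regions are separate (no shared area or edge), so areas and boundary lengths simply add and each stays a separate island — 2 connected regions. Overall, the cross-section has 2 separate islands. Island count = 2.

2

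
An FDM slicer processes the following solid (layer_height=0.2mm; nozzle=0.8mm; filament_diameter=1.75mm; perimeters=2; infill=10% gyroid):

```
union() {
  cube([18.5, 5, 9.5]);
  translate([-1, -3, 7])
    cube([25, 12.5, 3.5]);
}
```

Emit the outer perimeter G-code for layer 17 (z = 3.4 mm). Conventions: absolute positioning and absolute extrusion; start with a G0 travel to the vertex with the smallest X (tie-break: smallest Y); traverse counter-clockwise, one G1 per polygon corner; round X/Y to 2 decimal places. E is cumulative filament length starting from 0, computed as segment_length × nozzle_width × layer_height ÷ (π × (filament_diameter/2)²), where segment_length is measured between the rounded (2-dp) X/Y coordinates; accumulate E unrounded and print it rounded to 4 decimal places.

At z = 3.4 mm: the cube (footprint 18.5×5) is included at this height; the cube at (-1, -3) is absent (z outside [7, 10.5]); Combining (union): only the 18.5×5 cube is present, so the union is just that shape — 1 connected region. The outline is a single polygon with 4 vertices. Extrusion per mm of travel: 0.8 × 0.2 / (π × 0.875²) = 0.066520. Accumulating E over each segment gives final E = 3.1265.

G0 X0.00 Y0.00 Z3.40
G1 X18.50 Y0.00 E1.2306
G1 X18.50 Y5.00 E1.5632
G1 X0.00 Y5.00 E2.7939
G1 X0.00 Y0.00 E3.1265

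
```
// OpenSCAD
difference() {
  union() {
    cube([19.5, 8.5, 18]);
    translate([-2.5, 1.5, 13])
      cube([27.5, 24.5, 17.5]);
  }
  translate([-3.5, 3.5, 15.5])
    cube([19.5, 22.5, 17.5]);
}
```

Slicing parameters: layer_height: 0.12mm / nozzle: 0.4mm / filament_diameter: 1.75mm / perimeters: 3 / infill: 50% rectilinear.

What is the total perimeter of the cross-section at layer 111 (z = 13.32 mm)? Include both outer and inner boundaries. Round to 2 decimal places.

At z = 13.32 mm: the 19.5×8.5 cube contributes its full rectangle (perimeter 56.00 mm); the 27.5×24.5 cube at (-2.5, 1.5) contributes its full rectangle (perimeter 104.00 mm); Taking the union: the regions partially overlap (shared area 136.50 mm²), so the edge portions inside another operand are dropped and the merged outline is re-measured after clipping — boundary = 107.00 mm; the cube at (-3.5, 3.5) is absent (z outside [15.5, 33]); Taking the first minus the rest: none of the subtracted shapes is present at this height, so that combined region is unchanged — boundary = 107.00 mm. Overall, the cross-section is a single solid region. Total boundary length (outer) = 107.00 mm.

107.00 mm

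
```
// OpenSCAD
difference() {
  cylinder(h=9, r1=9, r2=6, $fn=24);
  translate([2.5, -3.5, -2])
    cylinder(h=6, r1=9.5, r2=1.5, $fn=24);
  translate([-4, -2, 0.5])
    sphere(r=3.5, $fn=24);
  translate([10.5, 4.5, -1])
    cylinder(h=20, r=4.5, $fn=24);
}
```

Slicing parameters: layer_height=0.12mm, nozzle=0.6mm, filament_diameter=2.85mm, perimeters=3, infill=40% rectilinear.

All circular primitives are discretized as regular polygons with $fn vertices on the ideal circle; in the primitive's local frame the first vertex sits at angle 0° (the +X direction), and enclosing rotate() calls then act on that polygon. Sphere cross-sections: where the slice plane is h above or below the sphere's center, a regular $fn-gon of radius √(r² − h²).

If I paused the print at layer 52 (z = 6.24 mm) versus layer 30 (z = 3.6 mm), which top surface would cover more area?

Layer 52 (z = 6.24): the cone: at t=0.693 of its height the radius interpolates to r₁+(r₂−r₁)t = 6.920, giving a regular 24-gon of that circumradius (area = (24/2)·6.920²·sin(360°/24) = 148.73 mm²); the cone at (2.5, -3.5) does not reach this height (z outside [-2, 4]); the sphere at (-4, -2) is absent (|z−center|=5.740 > r=3.5); the r=4.5 cylinder at (10.5, 4.5) contributes a regular 24-gon of circumradius 4.5 (area = (24/2)·4.500²·sin(360°/24) = 62.89 mm²); After the difference (first − rest): starting from the cone (148.73 mm²), the r=4.5 cylinder at (10.5, 4.5) misses the remaining region (no effect) — area = 148.73 mm². So its area = 148.73 mm². Layer 30 (z = 3.6): the cone: at t=0.400 of its height the radius interpolates to r₁+(r₂−r₁)t = 7.800, giving a regular 24-gon of that circumradius (area = (24/2)·7.800²·sin(360°/24) = 188.96 mm²); the cone at (2.5, -3.5): at t=0.933 of its height the radius interpolates to r₁+(r₂−r₁)t = 2.033, giving a regular 24-gon of that circumradius (area = (24/2)·2.033²·sin(360°/24) = 12.84 mm²); the sphere at (-4, -2): section is a regular 24-gon, circumradius = √(r²−h²) = √(3.5²−3.1²) = 1.625 (area = (24/2)·1.625²·sin(360°/24) = 8.20 mm²); the r=4.5 cylinder at (10.5, 4.5) gives a regular 24-gon of circumradius 4.5 (constant along its height) (area = (24/2)·4.500²·sin(360°/24) = 62.89 mm²); Subtracting the remaining from the first: starting from the cone (188.96 mm²), the cone at (2.5, -3.5) lies wholly inside it (removes its full 12.84 mm² and its 12.74 mm outline becomes a hole wall); the r=3.5 sphere at (-4, -2) lies wholly inside it (removes its full 8.20 mm² and its 10.18 mm outline becomes a hole wall); the r=4.5 cylinder at (10.5, 4.5) partially overlaps it — only the 2.27 mm² overlap (of its 62.89 mm²) is removed, clipping the outline — area = 165.65 mm². So its area = 165.65 mm². Layer 30 is larger (165.65 vs 148.73 mm²).

layer 30 (z = 3.6 mm)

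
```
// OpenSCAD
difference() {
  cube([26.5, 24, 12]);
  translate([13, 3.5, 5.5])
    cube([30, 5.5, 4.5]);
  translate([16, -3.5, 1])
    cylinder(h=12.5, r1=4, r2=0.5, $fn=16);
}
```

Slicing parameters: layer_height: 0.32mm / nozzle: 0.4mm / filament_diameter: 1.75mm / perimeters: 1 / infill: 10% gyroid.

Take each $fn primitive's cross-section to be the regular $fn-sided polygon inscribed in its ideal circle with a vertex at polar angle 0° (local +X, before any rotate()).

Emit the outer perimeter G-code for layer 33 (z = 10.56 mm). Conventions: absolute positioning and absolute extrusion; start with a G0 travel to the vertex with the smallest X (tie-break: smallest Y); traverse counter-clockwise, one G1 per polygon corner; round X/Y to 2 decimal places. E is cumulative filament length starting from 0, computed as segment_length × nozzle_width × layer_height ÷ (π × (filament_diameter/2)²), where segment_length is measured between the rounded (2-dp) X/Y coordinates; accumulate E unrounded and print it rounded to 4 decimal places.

G0 X0.00 Y0.00 Z10.56
G1 X26.50 Y0.00 E1.4102
G1 X26.50 Y24.00 E2.6874
G1 X0.00 Y24.00 E4.0976
G1 X0.00 Y0.00 E5.3748

At z = 10.56 mm: the 26.5×24 cube contributes its full rectangle; the cube at (13, 3.5) does not reach this height (z outside [5.5, 10]); the cone at (16, -3.5): at t=0.765 of its height the radius interpolates to r₁+(r₂−r₁)t = 1.323, giving a regular 16-gon of that circumradius; Subtracting the remaining from the first: starting from the 26.5×24 cube, the cone at (16, -3.5) misses the remaining region (no effect) — 1 connected region. The outline is a single polygon with 4 vertices. Extrusion per mm of travel: 0.4 × 0.32 / (π × 0.875²) = 0.053216. Accumulating E over each segment gives final E = 5.3748.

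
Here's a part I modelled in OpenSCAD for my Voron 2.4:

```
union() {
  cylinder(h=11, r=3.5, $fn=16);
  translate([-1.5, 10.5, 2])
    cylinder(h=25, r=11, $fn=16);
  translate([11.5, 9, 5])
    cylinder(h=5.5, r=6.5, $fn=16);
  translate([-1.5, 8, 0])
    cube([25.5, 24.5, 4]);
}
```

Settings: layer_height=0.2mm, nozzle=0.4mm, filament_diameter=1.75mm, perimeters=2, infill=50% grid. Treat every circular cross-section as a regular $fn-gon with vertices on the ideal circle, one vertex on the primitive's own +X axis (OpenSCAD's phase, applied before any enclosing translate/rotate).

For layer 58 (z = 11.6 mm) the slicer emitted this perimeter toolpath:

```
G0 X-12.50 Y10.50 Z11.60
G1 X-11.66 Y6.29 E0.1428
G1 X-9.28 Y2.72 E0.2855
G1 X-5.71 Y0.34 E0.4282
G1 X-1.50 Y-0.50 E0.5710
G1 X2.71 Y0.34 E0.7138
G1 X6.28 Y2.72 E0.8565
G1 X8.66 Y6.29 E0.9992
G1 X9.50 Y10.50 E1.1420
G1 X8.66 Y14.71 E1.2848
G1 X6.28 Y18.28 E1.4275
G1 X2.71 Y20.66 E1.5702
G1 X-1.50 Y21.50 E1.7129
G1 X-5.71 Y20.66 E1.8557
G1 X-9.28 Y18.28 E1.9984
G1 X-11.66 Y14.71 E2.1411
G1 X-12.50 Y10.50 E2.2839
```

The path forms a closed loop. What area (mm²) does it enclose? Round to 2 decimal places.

370.40 mm²

Apply the shoelace formula to the sequence of (X, Y) vertices; enclosed area = 370.40 mm².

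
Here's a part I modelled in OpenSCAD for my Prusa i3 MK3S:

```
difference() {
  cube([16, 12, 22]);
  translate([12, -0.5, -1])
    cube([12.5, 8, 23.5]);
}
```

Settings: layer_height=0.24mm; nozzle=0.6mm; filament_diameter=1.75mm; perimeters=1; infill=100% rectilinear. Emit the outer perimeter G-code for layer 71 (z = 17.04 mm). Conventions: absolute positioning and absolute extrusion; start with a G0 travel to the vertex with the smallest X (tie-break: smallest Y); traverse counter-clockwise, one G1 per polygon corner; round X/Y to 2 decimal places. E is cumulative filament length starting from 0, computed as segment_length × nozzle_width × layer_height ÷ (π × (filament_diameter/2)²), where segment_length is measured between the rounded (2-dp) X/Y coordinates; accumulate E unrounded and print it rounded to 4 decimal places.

At z = 17.04 mm: the cube (footprint 16×12) is included at this height; the cube at (12, -0.5) is present — its section is the full 12.5×8 rectangle; After the difference (first − rest): starting from the 16×12 cube, the 12.5×8 cube at (12, -0.5) partially overlaps it — only the 30.00 mm² overlap (of its 100.00 mm²) is removed, clipping the outline — 1 connected region. The outline is a single polygon with 6 vertices. Extrusion per mm of travel: 0.6 × 0.24 / (π × 0.875²) = 0.059868. Accumulating E over each segment gives final E = 3.3526.

G0 X0.00 Y0.00 Z17.04
G1 X12.00 Y0.00 E0.7184
G1 X12.00 Y7.50 E1.1674
G1 X16.00 Y7.50 E1.4069
G1 X16.00 Y12.00 E1.6763
G1 X0.00 Y12.00 E2.6342
G1 X0.00 Y0.00 E3.3526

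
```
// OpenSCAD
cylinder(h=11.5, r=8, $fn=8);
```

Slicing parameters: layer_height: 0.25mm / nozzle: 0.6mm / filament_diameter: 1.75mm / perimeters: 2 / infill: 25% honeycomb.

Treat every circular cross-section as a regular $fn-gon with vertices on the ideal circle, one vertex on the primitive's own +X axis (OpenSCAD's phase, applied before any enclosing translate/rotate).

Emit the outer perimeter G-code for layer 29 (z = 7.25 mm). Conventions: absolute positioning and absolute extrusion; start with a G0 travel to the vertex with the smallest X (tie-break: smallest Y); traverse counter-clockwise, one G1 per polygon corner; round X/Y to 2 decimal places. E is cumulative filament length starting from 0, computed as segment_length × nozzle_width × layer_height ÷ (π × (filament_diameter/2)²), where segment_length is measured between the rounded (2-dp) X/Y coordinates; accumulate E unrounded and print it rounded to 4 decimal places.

G0 X-8.00 Y0.00 Z7.25
G1 X-5.66 Y-5.66 E0.3819
G1 X0.00 Y-8.00 E0.7639
G1 X5.66 Y-5.66 E1.1458
G1 X8.00 Y0.00 E1.5278
G1 X5.66 Y5.66 E1.9097
G1 X0.00 Y8.00 E2.2917
G1 X-5.66 Y5.66 E2.6736
G1 X-8.00 Y0.00 E3.0556

At z = 7.25 mm: the cylinder: section is a regular 8-gon, circumradius r=8. The outline is a single polygon with 8 vertices. Extrusion per mm of travel: 0.6 × 0.25 / (π × 0.875²) = 0.062363. Accumulating E over each segment gives final E = 3.0556.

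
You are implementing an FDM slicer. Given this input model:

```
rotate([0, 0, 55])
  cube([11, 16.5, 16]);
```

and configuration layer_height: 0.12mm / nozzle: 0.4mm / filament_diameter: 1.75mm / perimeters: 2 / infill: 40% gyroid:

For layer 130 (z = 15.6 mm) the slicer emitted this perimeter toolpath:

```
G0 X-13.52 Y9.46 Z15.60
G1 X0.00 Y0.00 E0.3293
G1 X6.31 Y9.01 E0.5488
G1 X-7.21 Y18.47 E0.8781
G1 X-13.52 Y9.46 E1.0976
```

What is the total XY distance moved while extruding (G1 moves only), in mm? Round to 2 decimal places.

Sum the Euclidean lengths of each G1 segment: total = 55.00 mm.

55.00 mm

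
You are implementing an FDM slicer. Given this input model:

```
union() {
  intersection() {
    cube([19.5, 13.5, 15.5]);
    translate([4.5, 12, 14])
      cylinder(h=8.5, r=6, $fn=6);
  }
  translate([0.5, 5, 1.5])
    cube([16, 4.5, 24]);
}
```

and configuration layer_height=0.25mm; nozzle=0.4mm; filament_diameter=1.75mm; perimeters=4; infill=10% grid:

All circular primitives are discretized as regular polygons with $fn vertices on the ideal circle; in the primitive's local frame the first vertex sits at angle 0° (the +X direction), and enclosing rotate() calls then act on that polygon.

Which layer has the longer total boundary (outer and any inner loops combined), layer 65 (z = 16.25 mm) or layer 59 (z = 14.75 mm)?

layer 59 (z = 14.75 mm)

Layer 65 (z = 16.25): the cube is not intersected at this z (z outside [0, 15.5]); the r=6 cylinder at (4.5, 12) contributes a regular 6-gon of circumradius 6 (perimeter = 2·6·6.000·sin(180°/6) = 36.00 mm); After intersecting: at least one operand is absent at this height, so nothing remains; the 16×4.5 cube at (0.5, 5) contributes its full rectangle (perimeter 41.00 mm); Combining (union): only the 16×4.5 cube at (0.5, 5) is present, so the union is just that shape — boundary = 41.00 mm. So its perimeter = 41.00 mm. Layer 59 (z = 14.75): the 19.5×13.5 cube contributes its full rectangle (perimeter 66.00 mm); the r=6 cylinder at (4.5, 12) gives a regular 6-gon of circumradius 6 (constant along its height) (perimeter = 2·6·6.000·sin(180°/6) = 36.00 mm); Keeping only the common overlap: the r=6 cylinder at (4.5, 12) partially overlaps the 19.5×13.5 cube; clipping to the common part keeps 59.92 mm² — boundary = 30.46 mm; the cube at (0.5, 5) is present — its section is the full 16×4.5 rectangle (perimeter 41.00 mm); Merging all regions: the regions partially overlap (shared area 20.11 mm²), so the edge portions inside another operand are dropped and the merged outline is re-measured after clipping — boundary = 50.83 mm. So its perimeter = 50.83 mm. Layer 59 is larger (50.83 vs 41.00 mm).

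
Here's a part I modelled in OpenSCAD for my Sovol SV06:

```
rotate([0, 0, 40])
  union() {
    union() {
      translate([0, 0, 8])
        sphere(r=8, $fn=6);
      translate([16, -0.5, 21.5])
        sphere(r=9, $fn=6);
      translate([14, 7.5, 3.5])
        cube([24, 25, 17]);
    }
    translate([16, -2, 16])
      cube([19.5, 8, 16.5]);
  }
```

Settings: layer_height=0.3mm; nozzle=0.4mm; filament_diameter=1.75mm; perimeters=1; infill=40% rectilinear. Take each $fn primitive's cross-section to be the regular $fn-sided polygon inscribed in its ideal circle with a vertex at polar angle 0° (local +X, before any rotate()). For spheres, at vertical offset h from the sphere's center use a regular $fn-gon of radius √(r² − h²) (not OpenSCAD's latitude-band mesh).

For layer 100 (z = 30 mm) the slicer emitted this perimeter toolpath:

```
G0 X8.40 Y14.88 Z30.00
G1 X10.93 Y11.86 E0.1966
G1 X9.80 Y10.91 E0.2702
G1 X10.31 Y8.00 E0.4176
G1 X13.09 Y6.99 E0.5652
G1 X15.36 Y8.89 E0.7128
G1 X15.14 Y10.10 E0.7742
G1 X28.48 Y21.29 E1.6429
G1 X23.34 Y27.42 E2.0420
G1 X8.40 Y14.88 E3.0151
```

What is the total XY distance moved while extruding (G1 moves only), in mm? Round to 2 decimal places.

60.44 mm

Sum the Euclidean lengths of each G1 segment: total = 60.44 mm.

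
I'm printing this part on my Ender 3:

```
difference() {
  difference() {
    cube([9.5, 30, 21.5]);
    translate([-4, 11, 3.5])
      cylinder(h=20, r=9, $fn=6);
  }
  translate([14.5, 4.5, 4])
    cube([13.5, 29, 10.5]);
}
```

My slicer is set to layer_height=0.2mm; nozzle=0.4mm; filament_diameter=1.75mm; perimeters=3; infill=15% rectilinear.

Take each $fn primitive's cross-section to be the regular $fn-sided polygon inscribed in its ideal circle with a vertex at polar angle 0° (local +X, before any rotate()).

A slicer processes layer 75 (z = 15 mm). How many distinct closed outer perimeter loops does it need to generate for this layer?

1

At z = 15 mm: the cube (footprint 9.5×30) is included at this height; the r=9 cylinder at (-4, 11) contributes a regular 6-gon of circumradius 9; Subtracting the remaining from the first: starting from the 9.5×30 cube, the r=9 cylinder at (-4, 11) partially overlaps it — only the 42.87 mm² overlap (of its 210.44 mm²) is removed, clipping the outline — 1 connected region; the cube at (14.5, 4.5) is absent (z outside [4, 14.5]); After the difference (first − rest): none of the subtracted shapes is present at this height, so that combined region is unchanged — 1 connected region. The result has 1 disconnected region.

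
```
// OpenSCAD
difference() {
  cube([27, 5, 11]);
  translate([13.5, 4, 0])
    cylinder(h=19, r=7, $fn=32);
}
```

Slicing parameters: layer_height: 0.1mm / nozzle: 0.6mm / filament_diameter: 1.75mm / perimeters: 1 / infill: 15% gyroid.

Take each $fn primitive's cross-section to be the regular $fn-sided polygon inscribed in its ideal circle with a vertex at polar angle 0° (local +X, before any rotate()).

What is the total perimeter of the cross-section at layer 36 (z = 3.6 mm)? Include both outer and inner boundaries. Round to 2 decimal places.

49.27 mm

At z = 3.6 mm: the cube (footprint 27×5) is included at this height (perimeter 64.00 mm); the r=7 cylinder at (13.5, 4) gives a regular 32-gon of circumradius 7 (constant along its height) (perimeter = 2·32·7.000·sin(180°/32) = 43.91 mm); After the difference (first − rest): starting from the 27×5 cube, the r=7 cylinder at (13.5, 4) partially overlaps it — only the 66.50 mm² overlap (of its 152.95 mm²) is removed, clipping the outline — boundary = 49.27 mm. Overall, the cross-section has 2 separate islands. Total boundary length (outer) = 49.27 mm.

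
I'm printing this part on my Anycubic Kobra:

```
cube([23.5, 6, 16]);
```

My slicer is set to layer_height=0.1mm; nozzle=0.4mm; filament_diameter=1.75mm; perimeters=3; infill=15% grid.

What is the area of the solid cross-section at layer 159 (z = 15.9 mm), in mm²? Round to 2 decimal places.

At z = 15.9 mm: the cube (footprint 23.5×6) is included at this height (area 141.00 mm²). Overall, the cross-section is a single solid region. Net area = 141.00 mm².

141.00 mm²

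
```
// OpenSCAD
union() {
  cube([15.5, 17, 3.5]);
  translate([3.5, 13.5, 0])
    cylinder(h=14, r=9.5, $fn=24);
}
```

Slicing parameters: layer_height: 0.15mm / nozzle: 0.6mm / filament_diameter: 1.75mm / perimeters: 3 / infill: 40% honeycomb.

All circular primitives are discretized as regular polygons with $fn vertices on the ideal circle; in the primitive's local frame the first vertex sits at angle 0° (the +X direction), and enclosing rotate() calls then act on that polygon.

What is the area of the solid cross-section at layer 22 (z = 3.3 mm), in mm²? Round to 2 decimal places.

396.89 mm²

At z = 3.3 mm: the 15.5×17 cube contributes its full rectangle (area 263.50 mm²); the cylinder at (3.5, 13.5): section is a regular 24-gon, circumradius r=9.5 (area = (24/2)·9.500²·sin(360°/24) = 280.30 mm²); Taking the union: the regions partially overlap — summed areas 543.80 mm² minus the doubly-counted overlap 146.91 mm² gives 396.89 mm² — area = 396.89 mm². Overall, the cross-section is a single solid region. Net area = 396.89 mm².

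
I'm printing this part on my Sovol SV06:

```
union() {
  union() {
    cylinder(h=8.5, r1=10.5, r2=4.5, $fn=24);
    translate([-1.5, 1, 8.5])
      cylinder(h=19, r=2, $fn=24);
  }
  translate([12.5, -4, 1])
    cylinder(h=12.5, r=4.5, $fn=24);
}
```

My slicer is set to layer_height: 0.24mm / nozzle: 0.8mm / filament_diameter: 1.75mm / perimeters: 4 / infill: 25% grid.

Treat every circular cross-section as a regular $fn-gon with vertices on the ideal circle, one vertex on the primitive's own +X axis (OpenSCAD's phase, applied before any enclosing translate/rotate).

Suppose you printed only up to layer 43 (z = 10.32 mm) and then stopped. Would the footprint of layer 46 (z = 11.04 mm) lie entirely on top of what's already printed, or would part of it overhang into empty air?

Compare the two slices. At z = 10.32: the cone does not reach this height (z outside [0, 8.5]); the cylinder at (-1.5, 1): section is a regular 24-gon, circumradius r=2 (area = (24/2)·2.000²·sin(360°/24) = 12.42 mm²); Taking the union: only the r=2 cylinder at (-1.5, 1) is present, so the union is just that shape — area = 12.42 mm²; the r=4.5 cylinder at (12.5, -4) contributes a regular 24-gon of circumradius 4.5 (area = (24/2)·4.500²·sin(360°/24) = 62.89 mm²); Merging all regions: the 2 present regions are separate (no shared area or edge), so areas and boundary lengths simply add and each stays a separate island — area = 75.32 mm². At z = 11.04: the cone is absent (z outside [0, 8.5]); the cylinder at (-1.5, 1): section is a regular 24-gon, circumradius r=2 (area = (24/2)·2.000²·sin(360°/24) = 12.42 mm²); Taking the union: only the r=2 cylinder at (-1.5, 1) is present, so the union is just that shape — area = 12.42 mm²; the r=4.5 cylinder at (12.5, -4) contributes a regular 24-gon of circumradius 4.5 (area = (24/2)·4.500²·sin(360°/24) = 62.89 mm²); Taking the union: the 2 present regions are separate (no shared area or edge), so areas and boundary lengths simply add and each stays a separate island — area = 75.32 mm². Checking containment: the cross-section at z = 11.04 is a subset of the cross-section at z = 10.32.

entirely on top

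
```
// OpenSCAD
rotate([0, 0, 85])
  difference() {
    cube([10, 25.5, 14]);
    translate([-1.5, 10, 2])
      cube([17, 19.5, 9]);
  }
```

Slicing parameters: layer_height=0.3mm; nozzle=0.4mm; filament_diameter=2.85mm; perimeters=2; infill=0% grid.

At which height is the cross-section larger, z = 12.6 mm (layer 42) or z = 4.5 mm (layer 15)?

layer 42 (z = 12.6 mm)

Layer 42 (z = 12.6): the 10×25.5 cube contributes its full rectangle (area 255.00 mm²); the cube at (-1.5, 10) does not reach this height (z outside [2, 11]); After the difference (first − rest): none of the subtracted shapes is present at this height, so the 10×25.5 cube is unchanged — area = 255.00 mm²; (whole slice rotated 85° about Z — lengths, areas and connectivity unchanged). So its area = 255.00 mm². Layer 15 (z = 4.5): the cube (footprint 10×25.5) is included at this height (area 255.00 mm²); the cube at (-1.5, 10) (footprint 17×19.5) is included at this height (area 331.50 mm²); Subtracting the remaining from the first: starting from the 10×25.5 cube (255.00 mm²), the 17×19.5 cube at (-1.5, 10) partially overlaps it — only the 155.00 mm² overlap (of its 331.50 mm²) is removed, clipping the outline — area = 100.00 mm²; (rotated 85° about Z; rotation is an isometry so areas/perimeters/island counts are preserved). So its area = 100.00 mm². Layer 42 is larger (255.00 vs 100.00 mm²).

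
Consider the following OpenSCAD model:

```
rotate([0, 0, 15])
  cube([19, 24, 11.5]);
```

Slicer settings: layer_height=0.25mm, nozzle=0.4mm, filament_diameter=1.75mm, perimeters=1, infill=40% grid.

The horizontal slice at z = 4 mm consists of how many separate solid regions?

1

At z = 4 mm: the cube is present — its section is the full 19×24 rectangle; (whole slice rotated 15° about Z — lengths, areas and connectivity unchanged). The result has 1 disconnected region.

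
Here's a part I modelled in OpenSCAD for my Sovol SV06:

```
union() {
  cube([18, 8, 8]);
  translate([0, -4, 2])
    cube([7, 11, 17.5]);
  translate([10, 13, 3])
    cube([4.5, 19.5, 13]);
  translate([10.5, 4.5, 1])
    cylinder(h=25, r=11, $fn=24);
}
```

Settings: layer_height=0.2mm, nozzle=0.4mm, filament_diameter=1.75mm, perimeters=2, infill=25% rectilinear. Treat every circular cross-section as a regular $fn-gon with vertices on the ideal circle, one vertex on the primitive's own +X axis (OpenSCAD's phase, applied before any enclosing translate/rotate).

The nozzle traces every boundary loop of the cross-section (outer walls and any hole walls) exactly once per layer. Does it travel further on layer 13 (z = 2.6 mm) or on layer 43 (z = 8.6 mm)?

Layer 13 (z = 2.6): the cube is present — its section is the full 18×8 rectangle (perimeter 52.00 mm); the cube at (0, -4) (footprint 7×11) is included at this height (perimeter 36.00 mm); the cube at (10, 13) is not intersected at this z (z outside [3, 16]); the r=11 cylinder at (10.5, 4.5) gives a regular 24-gon of circumradius 11 (constant along its height) (perimeter = 2·24·11.000·sin(180°/24) = 68.92 mm); Taking the union: the regions partially overlap (shared area 213.32 mm²), so the edge portions inside another operand are dropped and the merged outline is re-measured after clipping — boundary = 71.45 mm. So its perimeter = 71.45 mm. Layer 43 (z = 8.6): the cube does not reach this height (z outside [0, 8]); the cube at (0, -4) (footprint 7×11) is included at this height (perimeter 36.00 mm); the cube at (10, 13) (footprint 4.5×19.5) is included at this height (perimeter 48.00 mm); the r=11 cylinder at (10.5, 4.5) contributes a regular 24-gon of circumradius 11 (perimeter = 2·24·11.000·sin(180°/24) = 68.92 mm); Merging all regions: the regions partially overlap (shared area 79.33 mm²), so the edge portions inside another operand are dropped and the merged outline is re-measured after clipping — boundary = 106.12 mm. So its perimeter = 106.12 mm. Layer 43 is larger (106.12 vs 71.45 mm).

layer 43 (z = 8.6 mm)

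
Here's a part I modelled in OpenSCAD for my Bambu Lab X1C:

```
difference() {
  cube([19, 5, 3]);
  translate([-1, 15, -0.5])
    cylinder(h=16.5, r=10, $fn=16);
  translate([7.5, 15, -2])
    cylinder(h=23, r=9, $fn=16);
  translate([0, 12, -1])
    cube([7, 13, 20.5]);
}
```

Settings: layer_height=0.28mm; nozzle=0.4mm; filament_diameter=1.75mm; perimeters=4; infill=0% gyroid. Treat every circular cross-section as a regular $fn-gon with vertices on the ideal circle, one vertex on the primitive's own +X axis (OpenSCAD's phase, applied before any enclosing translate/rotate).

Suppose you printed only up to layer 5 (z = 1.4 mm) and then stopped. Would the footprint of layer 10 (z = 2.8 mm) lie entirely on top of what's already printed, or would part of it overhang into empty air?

Compare the two slices. At z = 1.4: the cube is present — its section is the full 19×5 rectangle (area 95.00 mm²); the r=10 cylinder at (-1, 15) contributes a regular 16-gon of circumradius 10 (area = (16/2)·10.000²·sin(360°/16) = 306.15 mm²); the r=9 cylinder at (7.5, 15) contributes a regular 16-gon of circumradius 9 (area = (16/2)·9.000²·sin(360°/16) = 247.98 mm²); the cube at (0, 12) is present — its section is the full 7×13 rectangle (area 91.00 mm²); Taking the first minus the rest: starting from the 19×5 cube (95.00 mm²), the r=10 cylinder at (-1, 15) misses the remaining region (no effect); the r=9 cylinder at (7.5, 15) misses the remaining region (no effect); the 7×13 cube at (0, 12) misses the remaining region (no effect) — area = 95.00 mm². At z = 2.8: the cube (footprint 19×5) is included at this height (area 95.00 mm²); the r=10 cylinder at (-1, 15) gives a regular 16-gon of circumradius 10 (constant along its height) (area = (16/2)·10.000²·sin(360°/16) = 306.15 mm²); the r=9 cylinder at (7.5, 15) gives a regular 16-gon of circumradius 9 (constant along its height) (area = (16/2)·9.000²·sin(360°/16) = 247.98 mm²); the cube at (0, 12) is present — its section is the full 7×13 rectangle (area 91.00 mm²); Subtracting the remaining from the first: starting from the 19×5 cube (95.00 mm²), the r=10 cylinder at (-1, 15) misses the remaining region (no effect); the r=9 cylinder at (7.5, 15) misses the remaining region (no effect); the 7×13 cube at (0, 12) misses the remaining region (no effect) — area = 95.00 mm². Checking containment: the cross-section at z = 2.8 is a subset of the cross-section at z = 1.4.

entirely on top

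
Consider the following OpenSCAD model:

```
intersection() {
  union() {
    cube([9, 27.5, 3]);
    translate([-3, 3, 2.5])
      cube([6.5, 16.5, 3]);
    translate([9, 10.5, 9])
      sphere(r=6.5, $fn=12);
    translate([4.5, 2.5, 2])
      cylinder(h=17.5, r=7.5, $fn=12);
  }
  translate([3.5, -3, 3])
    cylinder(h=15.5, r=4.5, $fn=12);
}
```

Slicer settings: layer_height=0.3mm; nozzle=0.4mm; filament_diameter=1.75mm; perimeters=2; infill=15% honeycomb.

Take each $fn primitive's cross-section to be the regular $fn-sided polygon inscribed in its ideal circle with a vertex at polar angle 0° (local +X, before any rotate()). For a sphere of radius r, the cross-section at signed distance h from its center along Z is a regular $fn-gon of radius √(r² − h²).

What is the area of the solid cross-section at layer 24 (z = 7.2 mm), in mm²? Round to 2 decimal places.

At z = 7.2 mm: the cube is not intersected at this z (z outside [0, 3]); the cube at (-3, 3) is not intersected at this z (z outside [2.5, 5.5]); the r=6.5 sphere at (9, 10.5) contributes a regular 12-gon of circumradius √(6.5²−1.8²) = 6.246 (area = (12/2)·6.246²·sin(360°/12) = 117.03 mm²); the r=7.5 cylinder at (4.5, 2.5) gives a regular 12-gon of circumradius 7.5 (constant along its height) (area = (12/2)·7.500²·sin(360°/12) = 168.75 mm²); Merging all regions: the regions partially overlap — summed areas 285.78 mm² minus the doubly-counted overlap 28.63 mm² gives 257.15 mm² — area = 257.15 mm²; the r=4.5 cylinder at (3.5, -3) contributes a regular 12-gon of circumradius 4.5 (area = (12/2)·4.500²·sin(360°/12) = 60.75 mm²); After intersecting: the r=4.5 cylinder at (3.5, -3) partially overlaps that combined region; clipping to the common part keeps 41.46 mm² — area = 41.46 mm². Overall, the cross-section is a single solid region. Net area = 41.46 mm².

41.46 mm²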